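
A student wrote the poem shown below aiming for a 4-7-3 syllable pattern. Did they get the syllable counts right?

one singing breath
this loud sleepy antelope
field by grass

Yes

Line 1: one(1) + singing(2) + breath(1) = 4 ✓
Line 2: this(1) + loud(1) + sleepy(2) + antelope(3) = 7 ✓
Line 3: field(1) + by(1) + grass(1) = 3 ✓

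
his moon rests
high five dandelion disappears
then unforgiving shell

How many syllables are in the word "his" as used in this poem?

1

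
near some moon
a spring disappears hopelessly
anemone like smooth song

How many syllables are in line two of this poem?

Line two: a(1) + spring(1) + disappears(3) + hopelessly(3) = 8

8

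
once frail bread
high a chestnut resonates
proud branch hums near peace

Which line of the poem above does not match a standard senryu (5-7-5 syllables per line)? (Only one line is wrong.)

Line 1: once(1) + frail(1) + bread(1) = 3 (expected 5)
Line 2: high(1) + a(1) + chestnut(2) + resonates(3) = 7 ✓
Line 3: proud(1) + branch(1) + hums(1) + near(1) + peace(1) = 5 ✓

Line 1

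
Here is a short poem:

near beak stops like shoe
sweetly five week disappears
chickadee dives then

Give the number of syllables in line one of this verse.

Line one: near(1) + beak(1) + stops(1) + like(1) + shoe(1) = 5

5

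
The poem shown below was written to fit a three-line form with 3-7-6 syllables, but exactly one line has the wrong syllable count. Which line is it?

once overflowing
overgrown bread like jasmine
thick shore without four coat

Line 1: once(1) + overflowing(4) = 5 (expected 3)
Line 2: overgrown(3) + bread(1) + like(1) + jasmine(2) = 7 ✓
Line 3: thick(1) + shore(1) + without(2) + four(1) + coat(1) = 6 ✓

The first line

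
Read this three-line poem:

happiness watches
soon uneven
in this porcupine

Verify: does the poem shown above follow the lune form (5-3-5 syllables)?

No

Line 1: happiness(3) + watches(2) = 5 ✓
Line 2: soon(1) + uneven(3) = 4 (expected 3)
Line 3: in(1) + this(1) + porcupine(3) = 5 ✓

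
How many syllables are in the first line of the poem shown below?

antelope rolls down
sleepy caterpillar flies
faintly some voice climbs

The first line: "antelope rolls down": 3+1+1 = 5

5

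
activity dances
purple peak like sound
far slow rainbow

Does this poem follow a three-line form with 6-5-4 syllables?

Yes

Line 1: "activity dances": 4+2 = 6 ✓
Line 2: "purple peak like sound": 2+1+1+1 = 5 ✓
Line 3: "far slow rainbow": 1+1+2 = 4 ✓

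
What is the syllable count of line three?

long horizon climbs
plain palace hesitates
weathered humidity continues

9

Line three: weathered (2), humidity (4), continues (3) → 9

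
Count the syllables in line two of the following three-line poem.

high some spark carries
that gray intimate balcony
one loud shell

8

Line two: "that gray intimate balcony": 1+1+3+3 = 8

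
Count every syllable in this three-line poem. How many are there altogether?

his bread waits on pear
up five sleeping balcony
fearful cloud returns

Line 1: his (1), bread (1), waits (1), on (1), pear (1) → 5
Line 2: up (1), five (1), sleeping (2), balcony (3) → 7
Line 3: fearful (2), cloud (1), returns (2) → 5
Total: 5 + 7 + 5 = 17

17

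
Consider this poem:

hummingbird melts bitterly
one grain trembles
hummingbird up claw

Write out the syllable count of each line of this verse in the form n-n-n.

Line 1: hummingbird (3), melts (1), bitterly (3) → 7
Line 2: one (1), grain (1), trembles (2) → 4
Line 3: hummingbird (3), up (1), claw (1) → 5

7-4-5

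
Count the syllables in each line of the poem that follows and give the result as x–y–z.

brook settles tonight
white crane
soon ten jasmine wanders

5–2–6

Line 1: "brook settles tonight": 1+2+2 = 5
Line 2: "white crane": 1+1 = 2
Line 3: "soon ten jasmine wanders": 1+1+2+2 = 6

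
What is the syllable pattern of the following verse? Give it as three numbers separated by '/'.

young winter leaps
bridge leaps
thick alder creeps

4/2/4

Line 1: young(1) + winter(2) + leaps(1) = 4
Line 2: bridge(1) + leaps(1) = 2
Line 3: thick(1) + alder(2) + creeps(1) = 4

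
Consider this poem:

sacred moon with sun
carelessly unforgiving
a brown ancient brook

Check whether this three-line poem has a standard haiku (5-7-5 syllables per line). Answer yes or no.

Yes

Line 1: sacred (2), moon (1), with (1), sun (1) → 5 ✓
Line 2: carelessly (3), unforgiving (4) → 7 ✓
Line 3: a (1), brown (1), ancient (2), brook (1) → 5 ✓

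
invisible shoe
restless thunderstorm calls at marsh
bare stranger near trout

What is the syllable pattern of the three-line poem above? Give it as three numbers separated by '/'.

5/8/5

Line 1: invisible(4) + shoe(1) = 5
Line 2: restless(2) + thunderstorm(3) + calls(1) + at(1) + marsh(1) = 8
Line 3: bare(1) + stranger(2) + near(1) + trout(1) = 5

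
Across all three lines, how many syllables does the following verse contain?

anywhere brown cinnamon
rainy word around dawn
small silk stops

16

Line 1: "anywhere brown cinnamon": 3+1+3 = 7
Line 2: "rainy word around dawn": 2+1+2+1 = 6
Line 3: "small silk stops": 1+1+1 = 3
Total: 7 + 6 + 3 = 16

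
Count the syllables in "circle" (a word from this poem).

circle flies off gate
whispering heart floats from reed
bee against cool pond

"circle" has 2 syllables.

2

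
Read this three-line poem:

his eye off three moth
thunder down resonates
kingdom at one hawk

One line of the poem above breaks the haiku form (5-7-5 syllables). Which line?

Line 2

Line 1: his (1), eye (1), off (1), three (1), moth (1) → 5 ✓
Line 2: thunder (2), down (1), resonates (3) → 6 (expected 7)
Line 3: kingdom (2), at (1), one (1), hawk (1) → 5 ✓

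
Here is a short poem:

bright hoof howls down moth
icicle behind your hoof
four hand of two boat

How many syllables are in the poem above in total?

17

Line 1: "bright hoof howls down moth": 1+1+1+1+1 = 5
Line 2: "icicle behind your hoof": 3+2+1+1 = 7
Line 3: "four hand of two boat": 1+1+1+1+1 = 5
Total: 5 + 7 + 5 = 17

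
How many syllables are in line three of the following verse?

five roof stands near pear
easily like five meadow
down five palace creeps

Line three: down (1), five (1), palace (2), creeps (1) → 5

5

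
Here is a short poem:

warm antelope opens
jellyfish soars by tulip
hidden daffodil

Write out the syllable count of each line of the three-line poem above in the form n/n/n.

6/7/5

Line 1: warm(1) + antelope(3) + opens(2) = 6
Line 2: jellyfish(3) + soars(1) + by(1) + tulip(2) = 7
Line 3: hidden(2) + daffodil(3) = 5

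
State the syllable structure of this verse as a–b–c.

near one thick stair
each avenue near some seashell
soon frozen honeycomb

4–8–6

Line 1: near (1), one (1), thick (1), stair (1) → 4
Line 2: each (1), avenue (3), near (1), some (1), seashell (2) → 8
Line 3: soon (1), frozen (2), honeycomb (3) → 6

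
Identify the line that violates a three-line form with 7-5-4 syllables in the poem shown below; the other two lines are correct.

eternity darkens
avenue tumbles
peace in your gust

Line 1

Line 1: eternity(4) + darkens(2) = 6 (expected 7)
Line 2: avenue(3) + tumbles(2) = 5 ✓
Line 3: peace(1) + in(1) + your(1) + gust(1) = 4 ✓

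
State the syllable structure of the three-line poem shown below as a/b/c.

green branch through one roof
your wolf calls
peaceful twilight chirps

Line 1: green (1), branch (1), through (1), one (1), roof (1) → 5
Line 2: your (1), wolf (1), calls (1) → 3
Line 3: peaceful (2), twilight (2), chirps (1) → 5

5/3/5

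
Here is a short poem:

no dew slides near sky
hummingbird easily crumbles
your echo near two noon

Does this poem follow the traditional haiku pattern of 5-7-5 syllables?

Line 1: "no dew slides near sky": 1+1+1+1+1 = 5 ✓
Line 2: "hummingbird easily crumbles": 3+3+2 = 8 (expected 7)
Line 3: "your echo near two noon": 1+2+1+1+1 = 6 (expected 5)

No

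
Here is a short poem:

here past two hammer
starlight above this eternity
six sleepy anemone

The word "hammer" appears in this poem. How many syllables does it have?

2

"hammer" has 2 syllables.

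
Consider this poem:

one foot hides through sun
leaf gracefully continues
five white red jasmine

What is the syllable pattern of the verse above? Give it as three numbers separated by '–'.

5–7–5

Line 1: one(1) + foot(1) + hides(1) + through(1) + sun(1) = 5
Line 2: leaf(1) + gracefully(3) + continues(3) = 7
Line 3: five(1) + white(1) + red(1) + jasmine(2) = 5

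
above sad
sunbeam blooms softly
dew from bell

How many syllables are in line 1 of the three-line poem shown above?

3

Line 1: above (2), sad (1) → 3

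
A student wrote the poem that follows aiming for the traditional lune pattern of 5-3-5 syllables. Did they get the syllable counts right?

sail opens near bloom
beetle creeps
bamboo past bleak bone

Line 1: "sail opens near bloom": 1+2+1+1 = 5 ✓
Line 2: "beetle creeps": 2+1 = 3 ✓
Line 3: "bamboo past bleak bone": 2+1+1+1 = 5 ✓

Yes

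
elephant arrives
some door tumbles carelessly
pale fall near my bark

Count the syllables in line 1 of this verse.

Line 1: elephant (3), arrives (2) → 5

5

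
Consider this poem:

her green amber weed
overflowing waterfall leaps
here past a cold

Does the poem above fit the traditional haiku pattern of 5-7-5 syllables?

Line 1: "her green amber weed": 1+1+2+1 = 5 ✓
Line 2: "overflowing waterfall leaps": 4+3+1 = 8 (expected 7)
Line 3: "here past a cold": 1+1+1+1 = 4 (expected 5)

No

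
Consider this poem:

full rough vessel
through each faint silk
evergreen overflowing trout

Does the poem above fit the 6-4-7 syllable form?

No

Line 1: full(1) + rough(1) + vessel(2) = 4 (expected 6)
Line 2: through(1) + each(1) + faint(1) + silk(1) = 4 ✓
Line 3: evergreen(3) + overflowing(4) + trout(1) = 8 (expected 7)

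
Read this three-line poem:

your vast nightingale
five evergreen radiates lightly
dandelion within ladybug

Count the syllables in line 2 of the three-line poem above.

Line 2: "five evergreen radiates lightly": 1+3+3+2 = 9

9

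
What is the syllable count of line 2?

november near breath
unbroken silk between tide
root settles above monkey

7

Line 2: unbroken(3) + silk(1) + between(2) + tide(1) = 7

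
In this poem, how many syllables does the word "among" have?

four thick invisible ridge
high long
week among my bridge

"among" has 2 syllables.

2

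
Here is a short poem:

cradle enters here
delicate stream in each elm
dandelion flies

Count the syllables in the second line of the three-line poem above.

7

The second line: delicate(3) + stream(1) + in(1) + each(1) + elm(1) = 7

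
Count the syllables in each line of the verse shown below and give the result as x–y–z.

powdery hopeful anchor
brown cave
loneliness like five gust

Line 1: powdery(3) + hopeful(2) + anchor(2) = 7
Line 2: brown(1) + cave(1) = 2
Line 3: loneliness(3) + like(1) + five(1) + gust(1) = 6

7–2–6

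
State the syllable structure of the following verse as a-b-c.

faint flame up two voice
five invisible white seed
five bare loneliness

Line 1: faint(1) + flame(1) + up(1) + two(1) + voice(1) = 5
Line 2: five(1) + invisible(4) + white(1) + seed(1) = 7
Line 3: five(1) + bare(1) + loneliness(3) = 5

5-7-5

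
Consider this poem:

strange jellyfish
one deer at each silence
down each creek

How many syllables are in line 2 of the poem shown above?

6

Line 2: one (1), deer (1), at (1), each (1), silence (2) → 6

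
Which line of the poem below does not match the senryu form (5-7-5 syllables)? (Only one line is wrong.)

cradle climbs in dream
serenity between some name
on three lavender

The second line

Line 1: cradle(2) + climbs(1) + in(1) + dream(1) = 5 ✓
Line 2: serenity(4) + between(2) + some(1) + name(1) = 8 (expected 7)
Line 3: on(1) + three(1) + lavender(3) = 5 ✓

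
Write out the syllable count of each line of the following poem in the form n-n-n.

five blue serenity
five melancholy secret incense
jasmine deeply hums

Line 1: "five blue serenity": 1+1+4 = 6
Line 2: "five melancholy secret incense": 1+4+2+2 = 9
Line 3: "jasmine deeply hums": 2+2+1 = 5

6-9-5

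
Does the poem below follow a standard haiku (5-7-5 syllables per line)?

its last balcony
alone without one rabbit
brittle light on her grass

Line 1: its (1), last (1), balcony (3) → 5 ✓
Line 2: alone (2), without (2), one (1), rabbit (2) → 7 ✓
Line 3: brittle (2), light (1), on (1), her (1), grass (1) → 6 (expected 5)

No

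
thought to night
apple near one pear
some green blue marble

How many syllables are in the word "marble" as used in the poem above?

"marble" has 2 syllables.

2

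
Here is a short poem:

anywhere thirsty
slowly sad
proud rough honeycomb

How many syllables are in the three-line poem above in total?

13

Line 1: "anywhere thirsty": 3+2 = 5
Line 2: "slowly sad": 2+1 = 3
Line 3: "proud rough honeycomb": 1+1+3 = 5
Total: 5 + 3 + 5 = 13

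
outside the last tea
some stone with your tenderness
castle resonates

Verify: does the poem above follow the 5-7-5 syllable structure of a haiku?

Yes

Line 1: outside (2), the (1), last (1), tea (1) → 5 ✓
Line 2: some (1), stone (1), with (1), your (1), tenderness (3) → 7 ✓
Line 3: castle (2), resonates (3) → 5 ✓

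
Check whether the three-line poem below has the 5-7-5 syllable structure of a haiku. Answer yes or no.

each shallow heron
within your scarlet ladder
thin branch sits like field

Yes

Line 1: each(1) + shallow(2) + heron(2) = 5 ✓
Line 2: within(2) + your(1) + scarlet(2) + ladder(2) = 7 ✓
Line 3: thin(1) + branch(1) + sits(1) + like(1) + field(1) = 5 ✓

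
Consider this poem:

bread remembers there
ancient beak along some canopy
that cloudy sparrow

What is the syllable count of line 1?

5

Line 1: bread (1), remembers (3), there (1) → 5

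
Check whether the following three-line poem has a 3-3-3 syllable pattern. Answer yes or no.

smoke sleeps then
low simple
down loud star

Line 1: smoke (1), sleeps (1), then (1) → 3 ✓
Line 2: low (1), simple (2) → 3 ✓
Line 3: down (1), loud (1), star (1) → 3 ✓

Yes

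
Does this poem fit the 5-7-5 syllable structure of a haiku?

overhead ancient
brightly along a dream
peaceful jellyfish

No

Line 1: "overhead ancient": 3+2 = 5 ✓
Line 2: "brightly along a dream": 2+2+1+1 = 6 (expected 7)
Line 3: "peaceful jellyfish": 2+3 = 5 ✓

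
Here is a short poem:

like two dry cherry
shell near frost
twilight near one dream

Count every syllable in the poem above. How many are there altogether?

Line 1: like(1) + two(1) + dry(1) + cherry(2) = 5
Line 2: shell(1) + near(1) + frost(1) = 3
Line 3: twilight(2) + near(1) + one(1) + dream(1) = 5
Total: 5 + 3 + 5 = 13

13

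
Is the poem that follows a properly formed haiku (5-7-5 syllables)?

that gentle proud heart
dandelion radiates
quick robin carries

Line 1: that (1), gentle (2), proud (1), heart (1) → 5 ✓
Line 2: dandelion (4), radiates (3) → 7 ✓
Line 3: quick (1), robin (2), carries (2) → 5 ✓

Yes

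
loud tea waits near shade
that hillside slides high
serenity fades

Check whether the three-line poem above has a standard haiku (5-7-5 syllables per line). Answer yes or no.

Line 1: loud (1), tea (1), waits (1), near (1), shade (1) → 5 ✓
Line 2: that (1), hillside (2), slides (1), high (1) → 5 (expected 7)
Line 3: serenity (4), fades (1) → 5 ✓

No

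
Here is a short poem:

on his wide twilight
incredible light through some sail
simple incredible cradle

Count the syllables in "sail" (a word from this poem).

"sail" has 1 syllable.

1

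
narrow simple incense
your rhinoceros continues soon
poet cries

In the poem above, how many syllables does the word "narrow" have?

"narrow" has 2 syllables.

2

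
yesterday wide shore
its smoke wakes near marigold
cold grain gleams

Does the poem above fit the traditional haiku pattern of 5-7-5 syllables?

Line 1: yesterday(3) + wide(1) + shore(1) = 5 ✓
Line 2: its(1) + smoke(1) + wakes(1) + near(1) + marigold(3) = 7 ✓
Line 3: cold(1) + grain(1) + gleams(1) = 3 (expected 5)

No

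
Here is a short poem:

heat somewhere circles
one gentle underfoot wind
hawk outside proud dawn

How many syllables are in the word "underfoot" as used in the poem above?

3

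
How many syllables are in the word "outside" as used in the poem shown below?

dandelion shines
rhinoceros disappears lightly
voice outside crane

2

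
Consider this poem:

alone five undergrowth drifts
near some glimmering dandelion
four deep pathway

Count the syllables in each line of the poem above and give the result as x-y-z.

Line 1: alone(2) + five(1) + undergrowth(3) + drifts(1) = 7
Line 2: near(1) + some(1) + glimmering(3) + dandelion(4) = 9
Line 3: four(1) + deep(1) + pathway(2) = 4

7-9-4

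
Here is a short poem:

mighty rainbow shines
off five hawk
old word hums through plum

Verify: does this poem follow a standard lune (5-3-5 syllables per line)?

Yes

Line 1: "mighty rainbow shines": 2+2+1 = 5 ✓
Line 2: "off five hawk": 1+1+1 = 3 ✓
Line 3: "old word hums through plum": 1+1+1+1+1 = 5 ✓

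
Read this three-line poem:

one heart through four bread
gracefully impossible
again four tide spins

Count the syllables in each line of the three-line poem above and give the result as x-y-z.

5-7-5

Line 1: one(1) + heart(1) + through(1) + four(1) + bread(1) = 5
Line 2: gracefully(3) + impossible(4) = 7
Line 3: again(2) + four(1) + tide(1) + spins(1) = 5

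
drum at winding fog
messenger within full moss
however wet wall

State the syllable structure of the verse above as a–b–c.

5–7–5

Line 1: "drum at winding fog": 1+1+2+1 = 5
Line 2: "messenger within full moss": 3+2+1+1 = 7
Line 3: "however wet wall": 3+1+1 = 5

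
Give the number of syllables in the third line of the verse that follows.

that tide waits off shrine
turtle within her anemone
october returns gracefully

8

The third line: october(3) + returns(2) + gracefully(3) = 8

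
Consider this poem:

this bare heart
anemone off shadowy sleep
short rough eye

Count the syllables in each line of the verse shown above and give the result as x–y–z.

3–9–3

Line 1: "this bare heart": 1+1+1 = 3
Line 2: "anemone off shadowy sleep": 4+1+3+1 = 9
Line 3: "short rough eye": 1+1+1 = 3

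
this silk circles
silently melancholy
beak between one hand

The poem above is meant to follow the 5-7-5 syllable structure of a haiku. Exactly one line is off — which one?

Line 1: this (1), silk (1), circles (2) → 4 (expected 5)
Line 2: silently (3), melancholy (4) → 7 ✓
Line 3: beak (1), between (2), one (1), hand (1) → 5 ✓

Line 1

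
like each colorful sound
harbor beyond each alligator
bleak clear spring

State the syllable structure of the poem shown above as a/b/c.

Line 1: "like each colorful sound": 1+1+3+1 = 6
Line 2: "harbor beyond each alligator": 2+2+1+4 = 9
Line 3: "bleak clear spring": 1+1+1 = 3

6/9/3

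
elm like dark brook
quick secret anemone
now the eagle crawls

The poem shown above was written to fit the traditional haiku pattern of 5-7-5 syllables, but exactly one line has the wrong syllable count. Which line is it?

Line 1: elm(1) + like(1) + dark(1) + brook(1) = 4 (expected 5)
Line 2: quick(1) + secret(2) + anemone(4) = 7 ✓
Line 3: now(1) + the(1) + eagle(2) + crawls(1) = 5 ✓

Line 1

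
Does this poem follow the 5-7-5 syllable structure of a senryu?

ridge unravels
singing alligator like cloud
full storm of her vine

No

Line 1: ridge(1) + unravels(3) = 4 (expected 5)
Line 2: singing(2) + alligator(4) + like(1) + cloud(1) = 8 (expected 7)
Line 3: full(1) + storm(1) + of(1) + her(1) + vine(1) = 5 ✓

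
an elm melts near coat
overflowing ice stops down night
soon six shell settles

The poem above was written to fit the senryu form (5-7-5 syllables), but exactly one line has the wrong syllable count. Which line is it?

Line 2

Line 1: "an elm melts near coat": 1+1+1+1+1 = 5 ✓
Line 2: "overflowing ice stops down night": 4+1+1+1+1 = 8 (expected 7)
Line 3: "soon six shell settles": 1+1+1+2 = 5 ✓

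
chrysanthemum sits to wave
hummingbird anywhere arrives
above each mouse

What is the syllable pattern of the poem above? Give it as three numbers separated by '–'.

Line 1: "chrysanthemum sits to wave": 4+1+1+1 = 7
Line 2: "hummingbird anywhere arrives": 3+3+2 = 8
Line 3: "above each mouse": 2+1+1 = 4

7–8–4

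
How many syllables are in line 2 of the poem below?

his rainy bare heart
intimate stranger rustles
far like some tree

Line 2: intimate(3) + stranger(2) + rustles(2) = 7

7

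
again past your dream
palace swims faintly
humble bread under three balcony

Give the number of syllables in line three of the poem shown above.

9

Line three: humble (2), bread (1), under (2), three (1), balcony (3) → 9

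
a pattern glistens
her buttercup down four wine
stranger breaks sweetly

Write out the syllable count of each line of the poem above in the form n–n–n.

Line 1: a(1) + pattern(2) + glistens(2) = 5
Line 2: her(1) + buttercup(3) + down(1) + four(1) + wine(1) = 7
Line 3: stranger(2) + breaks(1) + sweetly(2) = 5

5–7–5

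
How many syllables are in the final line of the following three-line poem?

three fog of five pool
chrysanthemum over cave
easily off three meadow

The final line: easily (3), off (1), three (1), meadow (2) → 7

7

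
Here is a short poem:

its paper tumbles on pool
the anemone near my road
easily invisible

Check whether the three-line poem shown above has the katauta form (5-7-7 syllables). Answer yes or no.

No

Line 1: "its paper tumbles on pool": 1+2+2+1+1 = 7 (expected 5)
Line 2: "the anemone near my road": 1+4+1+1+1 = 8 (expected 7)
Line 3: "easily invisible": 3+4 = 7 ✓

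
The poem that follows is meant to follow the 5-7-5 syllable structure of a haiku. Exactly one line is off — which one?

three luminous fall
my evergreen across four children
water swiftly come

Line 1: three(1) + luminous(3) + fall(1) = 5 ✓
Line 2: my(1) + evergreen(3) + across(2) + four(1) + children(2) = 9 (expected 7)
Line 3: water(2) + swiftly(2) + come(1) = 5 ✓

Line 2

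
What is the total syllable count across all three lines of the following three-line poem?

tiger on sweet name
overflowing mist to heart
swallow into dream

Line 1: tiger (2), on (1), sweet (1), name (1) → 5
Line 2: overflowing (4), mist (1), to (1), heart (1) → 7
Line 3: swallow (2), into (2), dream (1) → 5
Total: 5 + 7 + 5 = 17

17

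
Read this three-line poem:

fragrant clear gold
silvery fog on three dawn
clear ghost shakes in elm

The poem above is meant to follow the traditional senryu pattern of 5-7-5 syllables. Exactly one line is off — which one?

Line 1

Line 1: "fragrant clear gold": 2+1+1 = 4 (expected 5)
Line 2: "silvery fog on three dawn": 3+1+1+1+1 = 7 ✓
Line 3: "clear ghost shakes in elm": 1+1+1+1+1 = 5 ✓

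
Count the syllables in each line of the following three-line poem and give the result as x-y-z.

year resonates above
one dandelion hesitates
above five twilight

Line 1: year (1), resonates (3), above (2) → 6
Line 2: one (1), dandelion (4), hesitates (3) → 8
Line 3: above (2), five (1), twilight (2) → 5

6-8-5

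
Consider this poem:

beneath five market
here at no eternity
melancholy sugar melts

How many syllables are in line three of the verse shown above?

7

Line three: melancholy(4) + sugar(2) + melts(1) = 7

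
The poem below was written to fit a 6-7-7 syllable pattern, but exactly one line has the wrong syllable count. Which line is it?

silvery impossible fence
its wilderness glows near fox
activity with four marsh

Line 1: silvery(3) + impossible(4) + fence(1) = 8 (expected 6)
Line 2: its(1) + wilderness(3) + glows(1) + near(1) + fox(1) = 7 ✓
Line 3: activity(4) + with(1) + four(1) + marsh(1) = 7 ✓

The first line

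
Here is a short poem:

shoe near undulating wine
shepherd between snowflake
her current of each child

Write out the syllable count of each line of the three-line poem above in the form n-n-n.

7-6-6

Line 1: shoe(1) + near(1) + undulating(4) + wine(1) = 7
Line 2: shepherd(2) + between(2) + snowflake(2) = 6
Line 3: her(1) + current(2) + of(1) + each(1) + child(1) = 6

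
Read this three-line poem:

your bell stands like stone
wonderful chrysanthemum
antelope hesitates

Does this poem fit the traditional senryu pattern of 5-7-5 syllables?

No

Line 1: "your bell stands like stone": 1+1+1+1+1 = 5 ✓
Line 2: "wonderful chrysanthemum": 3+4 = 7 ✓
Line 3: "antelope hesitates": 3+3 = 6 (expected 5)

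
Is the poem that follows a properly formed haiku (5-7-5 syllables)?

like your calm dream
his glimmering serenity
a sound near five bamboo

No

Line 1: like(1) + your(1) + calm(1) + dream(1) = 4 (expected 5)
Line 2: his(1) + glimmering(3) + serenity(4) = 8 (expected 7)
Line 3: a(1) + sound(1) + near(1) + five(1) + bamboo(2) = 6 (expected 5)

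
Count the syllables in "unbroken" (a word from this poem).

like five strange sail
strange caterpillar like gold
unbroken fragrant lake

"unbroken" has 3 syllables.

3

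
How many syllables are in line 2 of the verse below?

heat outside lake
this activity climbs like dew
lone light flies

8

Line 2: "this activity climbs like dew": 1+4+1+1+1 = 8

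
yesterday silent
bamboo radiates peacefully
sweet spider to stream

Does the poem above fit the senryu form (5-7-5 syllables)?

No

Line 1: yesterday (3), silent (2) → 5 ✓
Line 2: bamboo (2), radiates (3), peacefully (3) → 8 (expected 7)
Line 3: sweet (1), spider (2), to (1), stream (1) → 5 ✓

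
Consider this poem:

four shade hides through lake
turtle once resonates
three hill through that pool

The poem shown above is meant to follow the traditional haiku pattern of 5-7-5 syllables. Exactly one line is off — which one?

Line 1: four(1) + shade(1) + hides(1) + through(1) + lake(1) = 5 ✓
Line 2: turtle(2) + once(1) + resonates(3) = 6 (expected 7)
Line 3: three(1) + hill(1) + through(1) + that(1) + pool(1) = 5 ✓

The second line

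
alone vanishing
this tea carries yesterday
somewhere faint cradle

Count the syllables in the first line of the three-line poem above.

5

The first line: alone (2), vanishing (3) → 5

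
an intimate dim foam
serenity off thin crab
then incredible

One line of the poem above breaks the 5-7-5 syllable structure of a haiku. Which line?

Line 1: an(1) + intimate(3) + dim(1) + foam(1) = 6 (expected 5)
Line 2: serenity(4) + off(1) + thin(1) + crab(1) = 7 ✓
Line 3: then(1) + incredible(4) = 5 ✓

The first line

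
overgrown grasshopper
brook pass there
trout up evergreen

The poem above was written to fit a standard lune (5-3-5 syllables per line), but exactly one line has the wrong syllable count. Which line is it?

Line 1: "overgrown grasshopper": 3+3 = 6 (expected 5)
Line 2: "brook pass there": 1+1+1 = 3 ✓
Line 3: "trout up evergreen": 1+1+3 = 5 ✓

Line 1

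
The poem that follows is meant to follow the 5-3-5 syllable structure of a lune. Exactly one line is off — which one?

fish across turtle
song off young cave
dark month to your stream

Line 1: "fish across turtle": 1+2+2 = 5 ✓
Line 2: "song off young cave": 1+1+1+1 = 4 (expected 3)
Line 3: "dark month to your stream": 1+1+1+1+1 = 5 ✓

Line 2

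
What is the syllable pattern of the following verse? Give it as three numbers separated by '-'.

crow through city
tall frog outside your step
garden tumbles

4-6-4

Line 1: crow(1) + through(1) + city(2) = 4
Line 2: tall(1) + frog(1) + outside(2) + your(1) + step(1) = 6
Line 3: garden(2) + tumbles(2) = 4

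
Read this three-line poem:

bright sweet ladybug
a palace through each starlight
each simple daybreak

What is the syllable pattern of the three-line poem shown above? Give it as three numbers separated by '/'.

5/7/5

Line 1: bright(1) + sweet(1) + ladybug(3) = 5
Line 2: a(1) + palace(2) + through(1) + each(1) + starlight(2) = 7
Line 3: each(1) + simple(2) + daybreak(2) = 5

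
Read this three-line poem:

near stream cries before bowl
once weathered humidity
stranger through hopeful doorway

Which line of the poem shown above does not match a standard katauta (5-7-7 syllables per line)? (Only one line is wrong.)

The first line

Line 1: "near stream cries before bowl": 1+1+1+2+1 = 6 (expected 5)
Line 2: "once weathered humidity": 1+2+4 = 7 ✓
Line 3: "stranger through hopeful doorway": 2+1+2+2 = 7 ✓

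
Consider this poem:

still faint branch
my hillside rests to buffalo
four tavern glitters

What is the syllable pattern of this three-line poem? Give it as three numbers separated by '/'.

3/8/5

Line 1: still (1), faint (1), branch (1) → 3
Line 2: my (1), hillside (2), rests (1), to (1), buffalo (3) → 8
Line 3: four (1), tavern (2), glitters (2) → 5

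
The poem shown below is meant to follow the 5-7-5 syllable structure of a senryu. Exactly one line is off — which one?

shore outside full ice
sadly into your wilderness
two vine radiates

Line 1: "shore outside full ice": 1+2+1+1 = 5 ✓
Line 2: "sadly into your wilderness": 2+2+1+3 = 8 (expected 7)
Line 3: "two vine radiates": 1+1+3 = 5 ✓

Line 2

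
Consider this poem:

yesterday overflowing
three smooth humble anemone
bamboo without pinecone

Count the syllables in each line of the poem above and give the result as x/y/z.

Line 1: "yesterday overflowing": 3+4 = 7
Line 2: "three smooth humble anemone": 1+1+2+4 = 8
Line 3: "bamboo without pinecone": 2+2+2 = 6

7/8/6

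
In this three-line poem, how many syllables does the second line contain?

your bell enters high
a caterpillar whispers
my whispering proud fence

7

The second line: a(1) + caterpillar(4) + whispers(2) = 7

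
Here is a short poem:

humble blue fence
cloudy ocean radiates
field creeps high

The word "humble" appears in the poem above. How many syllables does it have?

2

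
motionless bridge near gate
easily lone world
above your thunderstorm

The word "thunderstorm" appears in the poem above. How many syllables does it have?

3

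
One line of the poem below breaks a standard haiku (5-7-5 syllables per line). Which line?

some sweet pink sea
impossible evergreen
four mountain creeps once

The first line

Line 1: some (1), sweet (1), pink (1), sea (1) → 4 (expected 5)
Line 2: impossible (4), evergreen (3) → 7 ✓
Line 3: four (1), mountain (2), creeps (1), once (1) → 5 ✓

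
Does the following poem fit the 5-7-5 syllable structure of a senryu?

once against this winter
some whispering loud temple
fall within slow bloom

No

Line 1: once(1) + against(2) + this(1) + winter(2) = 6 (expected 5)
Line 2: some(1) + whispering(3) + loud(1) + temple(2) = 7 ✓
Line 3: fall(1) + within(2) + slow(1) + bloom(1) = 5 ✓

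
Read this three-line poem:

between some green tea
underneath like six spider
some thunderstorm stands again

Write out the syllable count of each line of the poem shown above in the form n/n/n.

5/7/7

Line 1: between (2), some (1), green (1), tea (1) → 5
Line 2: underneath (3), like (1), six (1), spider (2) → 7
Line 3: some (1), thunderstorm (3), stands (1), again (2) → 7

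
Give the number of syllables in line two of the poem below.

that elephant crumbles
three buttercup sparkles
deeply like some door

6

Line two: three(1) + buttercup(3) + sparkles(2) = 6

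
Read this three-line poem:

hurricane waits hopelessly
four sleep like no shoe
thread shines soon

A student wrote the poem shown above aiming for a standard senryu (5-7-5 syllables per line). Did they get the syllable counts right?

No

Line 1: hurricane (3), waits (1), hopelessly (3) → 7 (expected 5)
Line 2: four (1), sleep (1), like (1), no (1), shoe (1) → 5 (expected 7)
Line 3: thread (1), shines (1), soon (1) → 3 (expected 5)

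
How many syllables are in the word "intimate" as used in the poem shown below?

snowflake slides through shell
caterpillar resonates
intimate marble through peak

3

"intimate" has 3 syllables.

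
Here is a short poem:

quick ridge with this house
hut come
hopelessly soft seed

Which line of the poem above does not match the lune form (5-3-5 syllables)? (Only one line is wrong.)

Line 1: quick (1), ridge (1), with (1), this (1), house (1) → 5 ✓
Line 2: hut (1), come (1) → 2 (expected 3)
Line 3: hopelessly (3), soft (1), seed (1) → 5 ✓

The second line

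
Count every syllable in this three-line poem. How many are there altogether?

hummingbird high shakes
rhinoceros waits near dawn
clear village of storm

17

Line 1: hummingbird (3), high (1), shakes (1) → 5
Line 2: rhinoceros (4), waits (1), near (1), dawn (1) → 7
Line 3: clear (1), village (2), of (1), storm (1) → 5
Total: 5 + 7 + 5 = 17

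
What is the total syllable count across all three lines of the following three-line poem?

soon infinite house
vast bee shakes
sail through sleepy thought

13

Line 1: soon(1) + infinite(3) + house(1) = 5
Line 2: vast(1) + bee(1) + shakes(1) = 3
Line 3: sail(1) + through(1) + sleepy(2) + thought(1) = 5
Total: 5 + 3 + 5 = 13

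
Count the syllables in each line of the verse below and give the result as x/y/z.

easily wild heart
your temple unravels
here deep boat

Line 1: "easily wild heart": 3+1+1 = 5
Line 2: "your temple unravels": 1+2+3 = 6
Line 3: "here deep boat": 1+1+1 = 3

5/6/3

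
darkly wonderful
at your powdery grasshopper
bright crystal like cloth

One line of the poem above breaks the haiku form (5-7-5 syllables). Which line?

Line 1: darkly(2) + wonderful(3) = 5 ✓
Line 2: at(1) + your(1) + powdery(3) + grasshopper(3) = 8 (expected 7)
Line 3: bright(1) + crystal(2) + like(1) + cloth(1) = 5 ✓

Line 2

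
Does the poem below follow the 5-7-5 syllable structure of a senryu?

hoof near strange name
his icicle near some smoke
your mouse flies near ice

No

Line 1: hoof(1) + near(1) + strange(1) + name(1) = 4 (expected 5)
Line 2: his(1) + icicle(3) + near(1) + some(1) + smoke(1) = 7 ✓
Line 3: your(1) + mouse(1) + flies(1) + near(1) + ice(1) = 5 ✓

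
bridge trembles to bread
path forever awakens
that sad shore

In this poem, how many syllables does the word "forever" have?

3

"forever" has 3 syllables.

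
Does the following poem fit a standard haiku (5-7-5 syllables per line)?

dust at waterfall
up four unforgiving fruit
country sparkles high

Yes

Line 1: dust (1), at (1), waterfall (3) → 5 ✓
Line 2: up (1), four (1), unforgiving (4), fruit (1) → 7 ✓
Line 3: country (2), sparkles (2), high (1) → 5 ✓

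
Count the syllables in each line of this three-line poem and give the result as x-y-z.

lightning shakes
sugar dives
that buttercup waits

Line 1: lightning(2) + shakes(1) = 3
Line 2: sugar(2) + dives(1) = 3
Line 3: that(1) + buttercup(3) + waits(1) = 5

3-3-5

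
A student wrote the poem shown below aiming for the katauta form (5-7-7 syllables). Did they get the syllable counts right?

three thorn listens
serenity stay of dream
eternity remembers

No

Line 1: "three thorn listens": 1+1+2 = 4 (expected 5)
Line 2: "serenity stay of dream": 4+1+1+1 = 7 ✓
Line 3: "eternity remembers": 4+3 = 7 ✓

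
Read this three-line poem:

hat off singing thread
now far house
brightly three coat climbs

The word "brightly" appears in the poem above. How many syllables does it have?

2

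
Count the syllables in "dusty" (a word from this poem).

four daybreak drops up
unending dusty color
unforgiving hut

2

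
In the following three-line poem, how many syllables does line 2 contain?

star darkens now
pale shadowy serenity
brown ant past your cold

8

Line 2: "pale shadowy serenity": 1+3+4 = 8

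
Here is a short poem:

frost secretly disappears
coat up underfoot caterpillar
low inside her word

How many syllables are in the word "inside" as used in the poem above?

"inside" has 2 syllables.

2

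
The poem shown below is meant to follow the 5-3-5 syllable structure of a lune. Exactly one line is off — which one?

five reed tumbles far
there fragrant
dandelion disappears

Line 1: five (1), reed (1), tumbles (2), far (1) → 5 ✓
Line 2: there (1), fragrant (2) → 3 ✓
Line 3: dandelion (4), disappears (3) → 7 (expected 5)

Line 3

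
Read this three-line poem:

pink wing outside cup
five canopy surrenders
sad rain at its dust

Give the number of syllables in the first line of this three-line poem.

5

The first line: pink (1), wing (1), outside (2), cup (1) → 5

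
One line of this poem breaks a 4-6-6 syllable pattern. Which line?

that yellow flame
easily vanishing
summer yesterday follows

Line 3

Line 1: that(1) + yellow(2) + flame(1) = 4 ✓
Line 2: easily(3) + vanishing(3) = 6 ✓
Line 3: summer(2) + yesterday(3) + follows(2) = 7 (expected 6)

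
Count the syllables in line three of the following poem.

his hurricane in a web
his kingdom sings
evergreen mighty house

6

Line three: "evergreen mighty house": 3+2+1 = 6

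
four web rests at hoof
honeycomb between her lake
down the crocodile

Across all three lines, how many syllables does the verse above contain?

Line 1: "four web rests at hoof": 1+1+1+1+1 = 5
Line 2: "honeycomb between her lake": 3+2+1+1 = 7
Line 3: "down the crocodile": 1+1+3 = 5
Total: 5 + 7 + 5 = 17

17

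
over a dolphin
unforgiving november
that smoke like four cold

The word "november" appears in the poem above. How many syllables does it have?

3

"november" has 3 syllables.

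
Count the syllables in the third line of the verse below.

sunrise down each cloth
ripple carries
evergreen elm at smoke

6

The third line: evergreen(3) + elm(1) + at(1) + smoke(1) = 6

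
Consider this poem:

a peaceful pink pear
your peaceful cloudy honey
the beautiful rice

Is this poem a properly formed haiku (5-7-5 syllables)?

Line 1: "a peaceful pink pear": 1+2+1+1 = 5 ✓
Line 2: "your peaceful cloudy honey": 1+2+2+2 = 7 ✓
Line 3: "the beautiful rice": 1+3+1 = 5 ✓

Yes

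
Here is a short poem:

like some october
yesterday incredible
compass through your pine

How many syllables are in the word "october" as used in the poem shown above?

3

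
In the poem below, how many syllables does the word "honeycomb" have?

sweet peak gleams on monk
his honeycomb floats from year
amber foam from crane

"honeycomb" has 3 syllables.

3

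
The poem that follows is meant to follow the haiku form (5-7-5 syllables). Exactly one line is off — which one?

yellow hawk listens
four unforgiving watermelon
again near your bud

Line 1: yellow (2), hawk (1), listens (2) → 5 ✓
Line 2: four (1), unforgiving (4), watermelon (4) → 9 (expected 7)
Line 3: again (2), near (1), your (1), bud (1) → 5 ✓

Line 2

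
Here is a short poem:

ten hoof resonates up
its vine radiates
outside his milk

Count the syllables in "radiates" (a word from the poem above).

3

"radiates" has 3 syllables.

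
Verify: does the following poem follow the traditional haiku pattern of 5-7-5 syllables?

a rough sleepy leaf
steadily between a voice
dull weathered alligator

Line 1: "a rough sleepy leaf": 1+1+2+1 = 5 ✓
Line 2: "steadily between a voice": 3+2+1+1 = 7 ✓
Line 3: "dull weathered alligator": 1+2+4 = 7 (expected 5)

No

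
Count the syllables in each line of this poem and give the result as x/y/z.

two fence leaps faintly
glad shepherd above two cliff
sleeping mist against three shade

Line 1: two (1), fence (1), leaps (1), faintly (2) → 5
Line 2: glad (1), shepherd (2), above (2), two (1), cliff (1) → 7
Line 3: sleeping (2), mist (1), against (2), three (1), shade (1) → 7

5/7/7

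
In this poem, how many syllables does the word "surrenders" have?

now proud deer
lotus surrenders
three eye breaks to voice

3

"surrenders" has 3 syllables.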